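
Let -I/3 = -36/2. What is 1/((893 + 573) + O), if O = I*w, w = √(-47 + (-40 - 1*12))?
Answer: 733/1218920 - 81*I*√11/1218920 ≈ 0.00060135 - 0.0002204*I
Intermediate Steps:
w = 3*I*√11 (w = √(-47 + (-40 - 12)) = √(-47 - 52) = √(-99) = 3*I*√11 ≈ 9.9499*I)
I = 54 (I = -(-108)/2 = -3*(-18) = 54)
O = 162*I*√11 (O = 54*(3*I*√11) = 162*I*√11 ≈ 537.29*I)
1/((893 + 573) + O) = 1/((893 + 573) + 162*I*√11) = 1/(1466 + 162*I*√11)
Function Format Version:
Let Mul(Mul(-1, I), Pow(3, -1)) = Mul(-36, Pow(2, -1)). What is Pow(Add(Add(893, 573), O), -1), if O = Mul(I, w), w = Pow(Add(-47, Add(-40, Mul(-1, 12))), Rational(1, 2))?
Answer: Add(Rational(733, 1218920), Mul(Rational(-81, 1218920), I, Pow(11, Rational(1, 2)))) ≈ Add(0.00060135, Mul(-0.00022040, I))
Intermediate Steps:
w = Mul(3, I, Pow(11, Rational(1, 2))) (w = Pow(Add(-47, Add(-40, -12)), Rational(1, 2)) = Pow(Add(-47, -52), Rational(1, 2)) = Pow(-99, Rational(1, 2)) = Mul(3, I, Pow(11, Rational(1, 2))) ≈ Mul(9.9499, I))
I = 54 (I = Mul(-3, Mul(-36, Pow(2, -1))) = Mul(-3, Mul(-36, Rational(1, 2))) = Mul(-3, -18) = 54)
O = Mul(162, I, Pow(11, Rational(1, 2))) (O = Mul(54, Mul(3, I, Pow(11, Rational(1, 2)))) = Mul(162, I, Pow(11, Rational(1, 2))) ≈ Mul(537.29, I))
Pow(Add(Add(893, 573), O), -1) = Pow(Add(Add(893, 573), Mul(162, I, Pow(11, Rational(1, 2)))), -1) = Pow(Add(1466, Mul(162, I, Pow(11, Rational(1, 2)))), -1)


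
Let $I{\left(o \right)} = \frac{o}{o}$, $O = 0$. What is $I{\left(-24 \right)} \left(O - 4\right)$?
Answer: $-4$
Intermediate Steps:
$I{\left(o \right)} = 1$
$I{\left(-24 \right)} \left(O - 4\right) = 1 \left(0 - 4\right) = 1 \left(-4\right) = -4$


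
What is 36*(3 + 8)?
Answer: 396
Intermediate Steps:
36*(3 + 8) = 36*11 = 396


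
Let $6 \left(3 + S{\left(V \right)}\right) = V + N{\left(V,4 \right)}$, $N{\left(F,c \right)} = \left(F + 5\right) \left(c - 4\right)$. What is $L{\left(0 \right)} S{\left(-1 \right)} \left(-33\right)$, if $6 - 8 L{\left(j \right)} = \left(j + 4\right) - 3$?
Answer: $\frac{1045}{16} \approx 65.313$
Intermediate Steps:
$L{\left(j \right)} = \frac{5}{8} - \frac{j}{8}$ ($L{\left(j \right)} = \frac{3}{4} - \frac{\left(j + 4\right) - 3}{8} = \frac{3}{4} - \frac{\left(4 + j\right) - 3}{8} = \frac{3}{4} - \frac{1 + j}{8} = \frac{3}{4} - \left(\frac{1}{8} + \frac{j}{8}\right) = \frac{5}{8} - \frac{j}{8}$)
$N{\left(F,c \right)} = \left(-4 + c\right) \left(5 + F\right)$ ($N{\left(F,c \right)} = \left(5 + F\right) \left(-4 + c\right) = \left(-4 + c\right) \left(5 + F\right)$)
$S{\left(V \right)} = -3 + \frac{V}{6}$ ($S{\left(V \right)} = -3 + \frac{V + \left(-20 - 4 V + 5 \cdot 4 + V 4\right)}{6} = -3 + \frac{V + \left(-20 - 4 V + 20 + 4 V\right)}{6} = -3 + \frac{V + 0}{6} = -3 + \frac{V}{6}$)
$L{\left(0 \right)} S{\left(-1 \right)} \left(-33\right) = \left(\frac{5}{8} - 0\right) \left(-3 + \frac{1}{6} \left(-1\right)\right) \left(-33\right) = \left(\frac{5}{8} + 0\right) \left(-3 - \frac{1}{6}\right) \left(-33\right) = \frac{5}{8} \left(- \frac{19}{6}\right) \left(-33\right) = \left(- \frac{95}{48}\right) \left(-33\right) = \frac{1045}{16}$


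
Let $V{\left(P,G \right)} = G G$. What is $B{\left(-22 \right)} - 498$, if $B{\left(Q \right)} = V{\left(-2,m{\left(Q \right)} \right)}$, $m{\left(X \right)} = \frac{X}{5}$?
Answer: $- \frac{11966}{25} \approx -478.64$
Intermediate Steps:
$m{\left(X \right)} = \frac{X}{5}$ ($m{\left(X \right)} = X \frac{1}{5} = \frac{X}{5}$)
$V{\left(P,G \right)} = G^{2}$
$B{\left(Q \right)} = \frac{Q^{2}}{25}$ ($B{\left(Q \right)} = \left(\frac{Q}{5}\right)^{2} = \frac{Q^{2}}{25}$)
$B{\left(-22 \right)} - 498 = \frac{\left(-22\right)^{2}}{25} - 498 = \frac{1}{25} \cdot 484 - 498 = \frac{484}{25} - 498 = - \frac{11966}{25}$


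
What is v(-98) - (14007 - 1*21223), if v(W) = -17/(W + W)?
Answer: 1414353/196 ≈ 7216.1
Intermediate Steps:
v(W) = -17/(2*W)
v(-98) - (14007 - 1*21223) = -17/2/(-98) - (14007 - 1*21223) = -17/2*(-1/98) - (14007 - 21223) = 17/196 - 1*(-7216) = 17/196 + 7216 = 1414353/196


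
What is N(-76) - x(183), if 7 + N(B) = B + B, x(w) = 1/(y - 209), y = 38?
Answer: -27188/171 ≈ -158.99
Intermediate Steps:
x(w) = -1/171 (x(w) = 1/(38 - 209) = 1/(-171) = -1/171)
N(B) = -7 + 2*B (N(B) = -7 + (B + B) = -7 + 2*B)
N(-76) - x(183) = (-7 + 2*(-76)) - 1*(-1/171) = (-7 - 152) + 1/171 = -159 + 1/171 = -27188/171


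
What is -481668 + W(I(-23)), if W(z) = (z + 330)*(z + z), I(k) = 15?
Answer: -471318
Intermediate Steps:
W(z) = 2*z*(330 + z) (W(z) = (330 + z)*(2*z) = 2*z*(330 + z))
-481668 + W(I(-23)) = -481668 + 2*15*(330 + 15) = -481668 + 2*15*345 = -481668 + 10350 = -471318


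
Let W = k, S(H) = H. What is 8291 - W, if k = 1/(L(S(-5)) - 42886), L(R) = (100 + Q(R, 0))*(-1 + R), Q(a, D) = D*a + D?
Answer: 360542427/43486 ≈ 8291.0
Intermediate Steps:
Q(a, D) = D + D*a
L(R) = -100 + 100*R (L(R) = (100 + 0*(1 + R))*(-1 + R) = (100 + 0)*(-1 + R) = 100*(-1 + R) = -100 + 100*R)
k = -1/43486 (k = 1/((-100 + 100*(-5)) - 42886) = 1/((-100 - 500) - 42886) = 1/(-600 - 42886) = 1/(-43486) = -1/43486 ≈ -2.2996e-5)
W = -1/43486 ≈ -2.2996e-5
8291 - W = 8291 - 1*(-1/43486) = 8291 + 1/43486 = 360542427/43486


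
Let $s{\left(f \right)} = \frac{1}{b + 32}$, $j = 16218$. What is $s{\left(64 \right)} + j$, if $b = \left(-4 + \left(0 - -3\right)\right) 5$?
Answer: $\frac{437887}{27} \approx 16218.0$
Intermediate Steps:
$b = -5$ ($b = \left(-4 + \left(0 + 3\right)\right) 5 = \left(-4 + 3\right) 5 = \left(-1\right) 5 = -5$)
$s{\left(f \right)} = \frac{1}{27}$ ($s{\left(f \right)} = \frac{1}{-5 + 32} = \frac{1}{27}$)
$s{\left(64 \right)} + j = \frac{1}{27} + 16218 = \frac{437887}{27}$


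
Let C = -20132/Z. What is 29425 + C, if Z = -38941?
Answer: 163694151/5563 ≈ 29426.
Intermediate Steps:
C = 2876/5563 (C = -20132/(-38941) = -20132*(-1/38941) = 2876/5563 ≈ 0.51699)
29425 + C = 29425 + 2876/5563 = 163694151/5563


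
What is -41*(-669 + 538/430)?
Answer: 5886206/215 ≈ 27378.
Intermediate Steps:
-41*(-669 + 538/430) = -41*(-669 + 538*(1/430)) = -41*(-669 + 269/215) = -41*(-143566/215) = 5886206/215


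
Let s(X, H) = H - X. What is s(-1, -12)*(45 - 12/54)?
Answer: -4433/9 ≈ -492.56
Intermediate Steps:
s(-1, -12)*(45 - 12/54) = (-12 - 1*(-1))*(45 - 12/54) = (-12 + 1)*(45 - 12*1/54) = -11*(45 - 2/9) = -11*403/9 = -4433/9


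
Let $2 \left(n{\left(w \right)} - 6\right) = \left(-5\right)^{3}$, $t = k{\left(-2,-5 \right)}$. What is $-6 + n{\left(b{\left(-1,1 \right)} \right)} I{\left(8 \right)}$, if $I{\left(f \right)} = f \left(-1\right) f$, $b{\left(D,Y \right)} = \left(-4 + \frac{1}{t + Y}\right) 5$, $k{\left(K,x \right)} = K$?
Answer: $3610$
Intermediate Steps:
$t = -2$
$b{\left(D,Y \right)} = -20 + \frac{5}{-2 + Y}$ ($b{\left(D,Y \right)} = \left(-4 + \frac{1}{-2 + Y}\right) 5 = -20 + \frac{5}{-2 + Y}$)
$I{\left(f \right)} = - f^{2}$ ($I{\left(f \right)} = - f f = - f^{2}$)
$n{\left(w \right)} = - \frac{113}{2}$ ($n{\left(w \right)} = 6 + \frac{\left(-5\right)^{3}}{2} = 6 + \frac{1}{2} \left(-125\right) = 6 - \frac{125}{2} = - \frac{113}{2}$)
$-6 + n{\left(b{\left(-1,1 \right)} \right)} I{\left(8 \right)} = -6 - \frac{113 \left(- 8^{2}\right)}{2} = -6 - \frac{113 \left(\left(-1\right) 64\right)}{2} = -6 - -3616 = -6 + 3616 = 3610$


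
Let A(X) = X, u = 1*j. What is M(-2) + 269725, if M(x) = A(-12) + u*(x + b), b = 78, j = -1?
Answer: 269637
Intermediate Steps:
u = -1 (u = 1*(-1) = -1)
M(x) = -90 - x (M(x) = -12 - (x + 78) = -12 - (78 + x) = -12 + (-78 - x) = -90 - x)
M(-2) + 269725 = (-90 - 1*(-2)) + 269725 = (-90 + 2) + 269725 = -88 + 269725 = 269637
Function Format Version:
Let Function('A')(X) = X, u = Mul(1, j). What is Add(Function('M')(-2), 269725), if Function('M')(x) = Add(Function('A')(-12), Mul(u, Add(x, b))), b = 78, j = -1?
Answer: 269637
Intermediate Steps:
u = -1 (u = Mul(1, -1) = -1)
Function('M')(x) = Add(-90, Mul(-1, x)) (Function('M')(x) = Add(-12, Mul(-1, Add(x, 78))) = Add(-12, Mul(-1, Add(78, x))) = Add(-12, Add(-78, Mul(-1, x))) = Add(-90, Mul(-1, x)))
Add(Function('M')(-2), 269725) = Add(Add(-90, Mul(-1, -2)), 269725) = Add(Add(-90, 2), 269725) = Add(-88, 269725) = 269637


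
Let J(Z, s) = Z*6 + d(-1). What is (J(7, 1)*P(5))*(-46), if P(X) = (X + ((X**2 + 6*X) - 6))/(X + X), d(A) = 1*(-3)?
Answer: -48438/5 ≈ -9687.6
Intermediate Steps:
d(A) = -3
J(Z, s) = -3 + 6*Z (J(Z, s) = Z*6 - 3 = 6*Z - 3 = -3 + 6*Z)
P(X) = (-6 + X**2 + 7*X)/(2*X) (P(X) = (X + (-6 + X**2 + 6*X))/((2*X)) = (-6 + X**2 + 7*X)*(1/(2*X)) = (-6 + X**2 + 7*X)/(2*X))
(J(7, 1)*P(5))*(-46) = ((-3 + 6*7)*((1/2)*(-6 + 5*(7 + 5))/5))*(-46) = ((-3 + 42)*((1/2)*(1/5)*(-6 + 5*12)))*(-46) = (39*((1/2)*(1/5)*(-6 + 60)))*(-46) = (39*((1/2)*(1/5)*54))*(-46) = (39*(27/5))*(-46) = (1053/5)*(-46) = -48438/5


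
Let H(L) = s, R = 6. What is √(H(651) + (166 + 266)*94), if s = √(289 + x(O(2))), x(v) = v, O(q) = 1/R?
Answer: √(1461888 + 6*√10410)/6 ≈ 201.56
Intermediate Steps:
O(q) = ⅙ (O(q) = 1/6 = ⅙)
s = √10410/6 (s = √(289 + ⅙) = √(1735/6) = √10410/6 ≈ 17.005)
H(L) = √10410/6
√(H(651) + (166 + 266)*94) = √(√10410/6 + (166 + 266)*94) = √(√10410/6 + 432*94) = √(√10410/6 + 40608) = √(40608 + √10410/6)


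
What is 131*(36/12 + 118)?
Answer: 15851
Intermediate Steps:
131*(36/12 + 118) = 131*(36*(1/12) + 118) = 131*(3 + 118) = 131*121 = 15851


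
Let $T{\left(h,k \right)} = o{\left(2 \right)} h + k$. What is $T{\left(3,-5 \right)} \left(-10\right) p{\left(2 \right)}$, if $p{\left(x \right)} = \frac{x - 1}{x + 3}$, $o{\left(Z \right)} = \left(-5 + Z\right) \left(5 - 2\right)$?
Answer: $64$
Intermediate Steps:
$o{\left(Z \right)} = -15 + 3 Z$ ($o{\left(Z \right)} = \left(-5 + Z\right) 3 = -15 + 3 Z$)
$T{\left(h,k \right)} = k - 9 h$ ($T{\left(h,k \right)} = \left(-15 + 3 \cdot 2\right) h + k = \left(-15 + 6\right) h + k = - 9 h + k = k - 9 h$)
$p{\left(x \right)} = \frac{-1 + x}{3 + x}$
$T{\left(3,-5 \right)} \left(-10\right) p{\left(2 \right)} = \left(-5 - 27\right) \left(-10\right) \frac{-1 + 2}{3 + 2} = \left(-5 - 27\right) \left(-10\right) \frac{1}{5} \cdot 1 = \left(-32\right) \left(-10\right) \frac{1}{5} \cdot 1 = 320 \cdot \frac{1}{5} = 64$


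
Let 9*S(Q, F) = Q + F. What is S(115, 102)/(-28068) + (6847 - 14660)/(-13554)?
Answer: 36494747/63405612 ≈ 0.57558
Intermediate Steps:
S(Q, F) = F/9 + Q/9 (S(Q, F) = (Q + F)/9 = (F + Q)/9 = F/9 + Q/9)
S(115, 102)/(-28068) + (6847 - 14660)/(-13554) = ((1/9)*102 + (1/9)*115)/(-28068) + (6847 - 14660)/(-13554) = (34/3 + 115/9)*(-1/28068) - 7813*(-1/13554) = (217/9)*(-1/28068) + 7813/13554 = -217/252612 + 7813/13554 = 36494747/63405612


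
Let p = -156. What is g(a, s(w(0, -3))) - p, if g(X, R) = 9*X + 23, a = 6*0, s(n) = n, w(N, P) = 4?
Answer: 179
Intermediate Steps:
a = 0
g(X, R) = 23 + 9*X
g(a, s(w(0, -3))) - p = (23 + 9*0) - 1*(-156) = (23 + 0) + 156 = 23 + 156 = 179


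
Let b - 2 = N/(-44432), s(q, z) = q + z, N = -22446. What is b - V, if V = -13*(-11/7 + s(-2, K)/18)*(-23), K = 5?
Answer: 197124983/466536 ≈ 422.53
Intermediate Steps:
b = 55655/22216 (b = 2 - 22446/(-44432) = 2 - 22446*(-1/44432) = 2 + 11223/22216 = 55655/22216 ≈ 2.5052)
V = -17641/42 (V = -13*(-11/7 + (-2 + 5)/18)*(-23) = -13*(-11*1/7 + 3*(1/18))*(-23) = -13*(-11/7 + 1/6)*(-23) = -13*(-59/42)*(-23) = (767/42)*(-23) = -17641/42 ≈ -420.02)
b - V = 55655/22216 - 1*(-17641/42) = 55655/22216 + 17641/42 = 197124983/466536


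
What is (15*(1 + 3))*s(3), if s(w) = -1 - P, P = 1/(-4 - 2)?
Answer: -50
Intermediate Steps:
P = -⅙ (P = 1/(-6) = -⅙ ≈ -0.16667)
s(w) = -⅚ (s(w) = -1 - 1*(-⅙) = -1 + ⅙ = -⅚)
(15*(1 + 3))*s(3) = (15*(1 + 3))*(-⅚) = (15*4)*(-⅚) = 60*(-⅚) = -50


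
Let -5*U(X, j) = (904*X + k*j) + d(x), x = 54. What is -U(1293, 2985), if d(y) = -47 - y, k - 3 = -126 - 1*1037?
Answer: -2293829/5 ≈ -4.5877e+5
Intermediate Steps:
k = -1160 (k = 3 + (-126 - 1*1037) = 3 + (-126 - 1037) = 3 - 1163 = -1160)
U(X, j) = 101/5 + 232*j - 904*X/5 (U(X, j) = -((904*X - 1160*j) + (-47 - 1*54))/5 = -((-1160*j + 904*X) + (-47 - 54))/5 = -((-1160*j + 904*X) - 101)/5 = -(-101 - 1160*j + 904*X)/5 = 101/5 + 232*j - 904*X/5)
-U(1293, 2985) = -(101/5 + 232*2985 - 904/5*1293) = -(101/5 + 692520 - 1168872/5) = -1*2293829/5 = -2293829/5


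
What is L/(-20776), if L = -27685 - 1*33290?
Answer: 60975/20776 ≈ 2.9349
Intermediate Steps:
L = -60975 (L = -27685 - 33290 = -60975)
L/(-20776) = -60975/(-20776) = -60975*(-1/20776) = 60975/20776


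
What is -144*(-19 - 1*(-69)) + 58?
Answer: -7142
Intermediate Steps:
-144*(-19 - 1*(-69)) + 58 = -144*(-19 + 69) + 58 = -144*50 + 58 = -7200 + 58 = -7142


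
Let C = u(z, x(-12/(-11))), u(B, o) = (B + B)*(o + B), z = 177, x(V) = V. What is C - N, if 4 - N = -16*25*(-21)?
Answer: 785842/11 ≈ 71440.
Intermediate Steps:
N = -8396 (N = 4 - (-16*25)*(-21) = 4 - (-400)*(-21) = 4 - 1*8400 = 4 - 8400 = -8396)
u(B, o) = 2*B*(B + o) (u(B, o) = (2*B)*(B + o) = 2*B*(B + o))
C = 693486/11 (C = 2*177*(177 - 12/(-11)) = 2*177*(177 - 12*(-1/11)) = 2*177*(177 + 12/11) = 2*177*(1959/11) = 693486/11 ≈ 63044.)
C - N = 693486/11 - 1*(-8396) = 693486/11 + 8396 = 785842/11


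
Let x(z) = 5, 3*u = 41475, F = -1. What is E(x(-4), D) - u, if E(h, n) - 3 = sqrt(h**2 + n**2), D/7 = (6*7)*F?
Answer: -13822 + sqrt(86461) ≈ -13528.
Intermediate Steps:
u = 13825 (u = (1/3)*41475 = 13825)
D = -294 (D = 7*((6*7)*(-1)) = 7*(42*(-1)) = 7*(-42) = -294)
E(h, n) = 3 + sqrt(h**2 + n**2)
E(x(-4), D) - u = (3 + sqrt(5**2 + (-294)**2)) - 1*13825 = (3 + sqrt(25 + 86436)) - 13825 = (3 + sqrt(86461)) - 13825 = -13822 + sqrt(86461)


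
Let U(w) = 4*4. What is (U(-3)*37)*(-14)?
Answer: -8288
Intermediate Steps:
U(w) = 16
(U(-3)*37)*(-14) = (16*37)*(-14) = 592*(-14) = -8288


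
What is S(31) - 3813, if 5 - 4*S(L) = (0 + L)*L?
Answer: -4052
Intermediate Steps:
S(L) = 5/4 - L²/4 (S(L) = 5/4 - (0 + L)*L/4 = 5/4 - L*L/4 = 5/4 - L²/4)
S(31) - 3813 = (5/4 - ¼*31²) - 3813 = (5/4 - ¼*961) - 3813 = (5/4 - 961/4) - 3813 = -239 - 3813 = -4052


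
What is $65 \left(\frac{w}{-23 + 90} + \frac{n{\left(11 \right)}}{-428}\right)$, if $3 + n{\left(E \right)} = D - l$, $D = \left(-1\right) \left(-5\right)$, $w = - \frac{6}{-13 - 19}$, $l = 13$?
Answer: $\frac{212485}{114704} \approx 1.8525$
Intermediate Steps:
$w = \frac{3}{16}$ ($w = - \frac{6}{-32} = \left(-6\right) \left(- \frac{1}{32}\right) = \frac{3}{16} \approx 0.1875$)
$D = 5$
$n{\left(E \right)} = -11$ ($n{\left(E \right)} = -3 + \left(5 - 13\right) = -3 - 8 = -11$)
$65 \left(\frac{w}{-23 + 90} + \frac{n{\left(11 \right)}}{-428}\right) = 65 \left(\frac{3}{16 \left(-23 + 90\right)} - \frac{11}{-428}\right) = 65 \left(\frac{3}{16 \cdot 67} - - \frac{11}{428}\right) = 65 \left(\frac{3}{16} \cdot \frac{1}{67} + \frac{11}{428}\right) = 65 \left(\frac{3}{1072} + \frac{11}{428}\right) = 65 \cdot \frac{3269}{114704} = \frac{212485}{114704}$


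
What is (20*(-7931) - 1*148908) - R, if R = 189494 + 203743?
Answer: -700765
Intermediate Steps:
R = 393237
(20*(-7931) - 1*148908) - R = (20*(-7931) - 1*148908) - 1*393237 = (-158620 - 148908) - 393237 = -307528 - 393237 = -700765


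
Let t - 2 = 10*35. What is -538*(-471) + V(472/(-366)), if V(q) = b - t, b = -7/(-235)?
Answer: 59465817/235 ≈ 2.5305e+5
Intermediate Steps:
t = 352 (t = 2 + 10*35 = 2 + 350 = 352)
b = 7/235 (b = -7*(-1/235) = 7/235 ≈ 0.029787)
V(q) = -82713/235 (V(q) = 7/235 - 1*352 = 7/235 - 352 = -82713/235)
-538*(-471) + V(472/(-366)) = -538*(-471) - 82713/235 = 253398 - 82713/235 = 59465817/235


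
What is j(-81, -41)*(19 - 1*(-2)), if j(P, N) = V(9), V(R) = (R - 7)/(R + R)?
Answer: 7/3 ≈ 2.3333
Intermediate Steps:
V(R) = (-7 + R)/(2*R) (V(R) = (-7 + R)/((2*R)) = (-7 + R)*(1/(2*R)) = (-7 + R)/(2*R))
j(P, N) = 1/9 (j(P, N) = (1/2)*(-7 + 9)/9 = (1/2)*(1/9)*2 = 1/9)
j(-81, -41)*(19 - 1*(-2)) = (19 - 1*(-2))/9 = (19 + 2)/9 = (1/9)*21 = 7/3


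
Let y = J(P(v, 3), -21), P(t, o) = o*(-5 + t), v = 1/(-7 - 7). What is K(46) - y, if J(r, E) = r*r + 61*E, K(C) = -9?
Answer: 203943/196 ≈ 1040.5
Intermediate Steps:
v = -1/14 (v = 1/(-14) = -1/14 ≈ -0.071429)
J(r, E) = r**2 + 61*E
y = -205707/196 (y = (3*(-5 - 1/14))**2 + 61*(-21) = (3*(-71/14))**2 - 1281 = (-213/14)**2 - 1281 = 45369/196 - 1281 = -205707/196 ≈ -1049.5)
K(46) - y = -9 - 1*(-205707/196) = -9 + 205707/196 = 203943/196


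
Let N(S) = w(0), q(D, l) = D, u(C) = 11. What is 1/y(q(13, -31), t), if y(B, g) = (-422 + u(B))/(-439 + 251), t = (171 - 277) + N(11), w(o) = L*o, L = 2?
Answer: 188/411 ≈ 0.45742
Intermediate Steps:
w(o) = 2*o
N(S) = 0 (N(S) = 2*0 = 0)
t = -106 (t = (171 - 277) + 0 = -106 + 0 = -106)
y(B, g) = 411/188 (y(B, g) = (-422 + 11)/(-439 + 251) = -411/(-188) = -411*(-1/188) = 411/188)
1/y(q(13, -31), t) = 1/(411/188) = 188/411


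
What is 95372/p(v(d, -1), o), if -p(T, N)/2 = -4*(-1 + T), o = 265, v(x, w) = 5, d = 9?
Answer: 23843/8 ≈ 2980.4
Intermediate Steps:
p(T, N) = -8 + 8*T (p(T, N) = -(-8)*(-1 + T) = -2*(4 - 4*T) = -8 + 8*T)
95372/p(v(d, -1), o) = 95372/(-8 + 8*5) = 95372/(-8 + 40) = 95372/32 = 95372*(1/32) = 23843/8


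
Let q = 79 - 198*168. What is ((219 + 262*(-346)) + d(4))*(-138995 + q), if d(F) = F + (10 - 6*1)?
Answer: 15569376500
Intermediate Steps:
q = -33185 (q = 79 - 33264 = -33185)
d(F) = 4 + F (d(F) = F + (10 - 6) = F + 4 = 4 + F)
((219 + 262*(-346)) + d(4))*(-138995 + q) = ((219 + 262*(-346)) + (4 + 4))*(-138995 - 33185) = ((219 - 90652) + 8)*(-172180) = (-90433 + 8)*(-172180) = -90425*(-172180) = 15569376500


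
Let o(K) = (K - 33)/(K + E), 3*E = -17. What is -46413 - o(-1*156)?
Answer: -22510872/485 ≈ -46414.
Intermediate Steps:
E = -17/3 (E = (⅓)*(-17) = -17/3 ≈ -5.6667)
o(K) = (-33 + K)/(-17/3 + K) (o(K) = (K - 33)/(K - 17/3) = (-33 + K)/(-17/3 + K))
-46413 - o(-1*156) = -46413 - 3*(-33 - 1*156)/(-17 + 3*(-1*156)) = -46413 - 3*(-33 - 156)/(-17 + 3*(-156)) = -46413 - 3*(-189)/(-17 - 468) = -46413 - 3*(-189)/(-485) = -46413 - 3*(-1)*(-189)/485 = -46413 - 1*567/485 = -46413 - 567/485 = -22510872/485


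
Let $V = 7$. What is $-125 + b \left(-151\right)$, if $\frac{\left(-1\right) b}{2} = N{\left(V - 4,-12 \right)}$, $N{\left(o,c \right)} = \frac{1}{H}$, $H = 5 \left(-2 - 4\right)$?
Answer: $- \frac{2026}{15} \approx -135.07$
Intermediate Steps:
$H = -30$ ($H = 5 \left(-6\right) = -30$)
$N{\left(o,c \right)} = - \frac{1}{30}$ ($N{\left(o,c \right)} = \frac{1}{-30} = - \frac{1}{30}$)
$b = \frac{1}{15}$ ($b = \left(-2\right) \left(- \frac{1}{30}\right) = \frac{1}{15} \approx 0.066667$)
$-125 + b \left(-151\right) = -125 + \frac{1}{15} \left(-151\right) = -125 - \frac{151}{15} = - \frac{2026}{15}$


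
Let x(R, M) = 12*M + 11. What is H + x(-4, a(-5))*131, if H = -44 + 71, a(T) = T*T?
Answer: 40768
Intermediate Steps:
a(T) = T²
x(R, M) = 11 + 12*M
H = 27
H + x(-4, a(-5))*131 = 27 + (11 + 12*(-5)²)*131 = 27 + (11 + 12*25)*131 = 27 + (11 + 300)*131 = 27 + 311*131 = 27 + 40741 = 40768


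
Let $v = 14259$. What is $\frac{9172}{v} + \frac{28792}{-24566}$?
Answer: $- \frac{92612888}{175143297} \approx -0.52878$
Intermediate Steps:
$\frac{9172}{v} + \frac{28792}{-24566} = \frac{9172}{14259} + \frac{28792}{-24566} = 9172 \cdot \frac{1}{14259} + 28792 \left(- \frac{1}{24566}\right) = \frac{9172}{14259} - \frac{14396}{12283} = - \frac{92612888}{175143297}$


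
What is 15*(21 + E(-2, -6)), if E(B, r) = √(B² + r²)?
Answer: 315 + 30*√10 ≈ 409.87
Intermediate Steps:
15*(21 + E(-2, -6)) = 15*(21 + √((-2)² + (-6)²)) = 15*(21 + √(4 + 36)) = 15*(21 + √40) = 15*(21 + 2*√10) = 315 + 30*√10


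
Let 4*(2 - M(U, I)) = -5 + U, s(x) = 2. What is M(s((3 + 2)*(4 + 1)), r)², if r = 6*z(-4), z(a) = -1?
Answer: 121/16 ≈ 7.5625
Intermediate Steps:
r = -6 (r = 6*(-1) = -6)
M(U, I) = 13/4 - U/4 (M(U, I) = 2 - (-5 + U)/4 = 2 + (5/4 - U/4) = 13/4 - U/4)
M(s((3 + 2)*(4 + 1)), r)² = (13/4 - ¼*2)² = (13/4 - ½)² = (11/4)² = 121/16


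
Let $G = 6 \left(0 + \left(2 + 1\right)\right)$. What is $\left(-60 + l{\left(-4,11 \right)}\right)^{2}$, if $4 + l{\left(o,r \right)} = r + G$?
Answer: $1225$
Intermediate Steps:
$G = 18$ ($G = 6 \left(0 + 3\right) = 6 \cdot 3 = 18$)
$l{\left(o,r \right)} = 14 + r$ ($l{\left(o,r \right)} = -4 + \left(r + 18\right) = -4 + \left(18 + r\right) = 14 + r$)
$\left(-60 + l{\left(-4,11 \right)}\right)^{2} = \left(-60 + \left(14 + 11\right)\right)^{2} = \left(-60 + 25\right)^{2} = \left(-35\right)^{2} = 1225$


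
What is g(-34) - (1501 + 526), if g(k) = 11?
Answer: -2016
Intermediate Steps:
g(-34) - (1501 + 526) = 11 - (1501 + 526) = 11 - 1*2027 = 11 - 2027 = -2016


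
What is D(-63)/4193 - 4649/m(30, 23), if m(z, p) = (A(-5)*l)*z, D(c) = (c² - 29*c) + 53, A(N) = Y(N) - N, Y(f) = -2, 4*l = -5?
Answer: 40302539/943425 ≈ 42.719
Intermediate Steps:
l = -5/4 (l = (¼)*(-5) = -5/4 ≈ -1.2500)
A(N) = -2 - N
D(c) = 53 + c² - 29*c
m(z, p) = -15*z/4 (m(z, p) = ((-2 - 1*(-5))*(-5/4))*z = ((-2 + 5)*(-5/4))*z = (3*(-5/4))*z = -15*z/4)
D(-63)/4193 - 4649/m(30, 23) = (53 + (-63)² - 29*(-63))/4193 - 4649/((-15/4*30)) = (53 + 3969 + 1827)*(1/4193) - 4649/(-225/2) = 5849*(1/4193) - 4649*(-2/225) = 5849/4193 + 9298/225 = 40302539/943425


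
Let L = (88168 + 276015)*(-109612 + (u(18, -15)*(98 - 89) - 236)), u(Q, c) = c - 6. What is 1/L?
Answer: -1/40073604771 ≈ -2.4954e-11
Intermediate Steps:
u(Q, c) = -6 + c
L = -40073604771 (L = (88168 + 276015)*(-109612 + ((-6 - 15)*(98 - 89) - 236)) = 364183*(-109612 + (-21*9 - 236)) = 364183*(-109612 + (-189 - 236)) = 364183*(-109612 - 425) = 364183*(-110037) = -40073604771)
1/L = 1/(-40073604771) = -1/40073604771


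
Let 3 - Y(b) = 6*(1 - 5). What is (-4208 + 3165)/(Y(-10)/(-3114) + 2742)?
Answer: -360878/948729 ≈ -0.38038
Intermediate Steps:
Y(b) = 27 (Y(b) = 3 - 6*(1 - 5) = 3 - 6*(-4) = 3 - 1*(-24) = 3 + 24 = 27)
(-4208 + 3165)/(Y(-10)/(-3114) + 2742) = (-4208 + 3165)/(27/(-3114) + 2742) = -1043/(27*(-1/3114) + 2742) = -1043/(-3/346 + 2742) = -1043/948729/346 = -1043*346/948729 = -360878/948729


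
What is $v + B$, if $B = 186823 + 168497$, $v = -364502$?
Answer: $-9182$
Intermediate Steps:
$B = 355320$
$v + B = -364502 + 355320 = -9182$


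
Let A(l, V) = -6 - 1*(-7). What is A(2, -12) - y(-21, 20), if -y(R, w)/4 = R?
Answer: -83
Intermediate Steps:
A(l, V) = 1 (A(l, V) = -6 + 7 = 1)
y(R, w) = -4*R
A(2, -12) - y(-21, 20) = 1 - (-4)*(-21) = 1 - 1*84 = 1 - 84 = -83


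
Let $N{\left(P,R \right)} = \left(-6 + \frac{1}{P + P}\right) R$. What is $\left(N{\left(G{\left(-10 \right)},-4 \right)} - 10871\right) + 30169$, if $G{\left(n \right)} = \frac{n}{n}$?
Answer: $19320$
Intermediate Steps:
$G{\left(n \right)} = 1$
$N{\left(P,R \right)} = R \left(-6 + \frac{1}{2 P}\right)$ ($N{\left(P,R \right)} = \left(-6 + \frac{1}{2 P}\right) R = R \left(-6 + \frac{1}{2 P}\right)$)
$\left(N{\left(G{\left(-10 \right)},-4 \right)} - 10871\right) + 30169 = \left(\left(\left(-6\right) \left(-4\right) + \frac{1}{2} \left(-4\right) 1^{-1}\right) - 10871\right) + 30169 = \left(\left(24 + \frac{1}{2} \left(-4\right) 1\right) - 10871\right) + 30169 = \left(\left(24 - 2\right) - 10871\right) + 30169 = \left(22 - 10871\right) + 30169 = -10849 + 30169 = 19320$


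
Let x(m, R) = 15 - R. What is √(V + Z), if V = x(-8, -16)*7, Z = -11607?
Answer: I*√11390 ≈ 106.72*I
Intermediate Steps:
V = 217 (V = (15 - 1*(-16))*7 = (15 + 16)*7 = 31*7 = 217)
√(V + Z) = √(217 - 11607) = √(-11390) = I*√11390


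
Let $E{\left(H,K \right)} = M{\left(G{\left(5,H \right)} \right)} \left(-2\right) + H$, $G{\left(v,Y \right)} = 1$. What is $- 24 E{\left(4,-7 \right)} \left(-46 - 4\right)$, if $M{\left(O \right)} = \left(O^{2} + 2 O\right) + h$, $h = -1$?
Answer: $0$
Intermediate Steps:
$M{\left(O \right)} = -1 + O^{2} + 2 O$ ($M{\left(O \right)} = \left(O^{2} + 2 O\right) - 1 = -1 + O^{2} + 2 O$)
$E{\left(H,K \right)} = -4 + H$ ($E{\left(H,K \right)} = \left(-1 + 1^{2} + 2 \cdot 1\right) \left(-2\right) + H = \left(-1 + 1 + 2\right) \left(-2\right) + H = 2 \left(-2\right) + H = -4 + H$)
$- 24 E{\left(4,-7 \right)} \left(-46 - 4\right) = - 24 \left(-4 + 4\right) \left(-46 - 4\right) = \left(-24\right) 0 \left(-50\right) = 0 \left(-50\right) = 0$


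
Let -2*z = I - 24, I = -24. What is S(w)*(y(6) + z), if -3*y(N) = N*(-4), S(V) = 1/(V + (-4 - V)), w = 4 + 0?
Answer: -8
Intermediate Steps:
w = 4
S(V) = -¼ (S(V) = 1/(-4) = -¼)
y(N) = 4*N/3 (y(N) = -N*(-4)/3 = -(-4)*N/3 = 4*N/3)
z = 24 (z = -(-24 - 24)/2 = -½*(-48) = 24)
S(w)*(y(6) + z) = -((4/3)*6 + 24)/4 = -(8 + 24)/4 = -¼*32 = -8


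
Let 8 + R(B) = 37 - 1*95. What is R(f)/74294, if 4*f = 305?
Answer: -3/3377 ≈ -0.00088836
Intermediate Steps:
f = 305/4 (f = (¼)*305 = 305/4 ≈ 76.250)
R(B) = -66 (R(B) = -8 + (37 - 1*95) = -8 + (37 - 95) = -8 - 58 = -66)
R(f)/74294 = -66/74294 = -66*1/74294 = -3/3377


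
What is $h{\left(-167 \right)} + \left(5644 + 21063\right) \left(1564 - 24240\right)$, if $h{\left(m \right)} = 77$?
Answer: $-605607855$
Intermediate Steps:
$h{\left(-167 \right)} + \left(5644 + 21063\right) \left(1564 - 24240\right) = 77 + \left(5644 + 21063\right) \left(1564 - 24240\right) = 77 + 26707 \left(-22676\right) = 77 - 605607932 = -605607855$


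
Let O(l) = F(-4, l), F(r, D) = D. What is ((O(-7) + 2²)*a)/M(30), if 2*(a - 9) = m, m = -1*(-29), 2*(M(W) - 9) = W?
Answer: -47/16 ≈ -2.9375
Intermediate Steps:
M(W) = 9 + W/2
O(l) = l
m = 29
a = 47/2 (a = 9 + (½)*29 = 9 + 29/2 = 47/2 ≈ 23.500)
((O(-7) + 2²)*a)/M(30) = ((-7 + 2²)*(47/2))/(9 + (½)*30) = ((-7 + 4)*(47/2))/(9 + 15) = -3*47/2/24 = -141/2*1/24 = -47/16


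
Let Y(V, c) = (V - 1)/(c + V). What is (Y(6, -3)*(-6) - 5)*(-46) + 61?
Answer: 751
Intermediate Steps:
Y(V, c) = (-1 + V)/(V + c)
(Y(6, -3)*(-6) - 5)*(-46) + 61 = (((-1 + 6)/(6 - 3))*(-6) - 5)*(-46) + 61 = ((5/3)*(-6) - 5)*(-46) + 61 = (-10 - 5)*(-46) + 61 = -15*(-46) + 61 = 690 + 61 = 751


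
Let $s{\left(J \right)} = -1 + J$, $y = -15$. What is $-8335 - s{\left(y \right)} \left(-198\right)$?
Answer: $-11503$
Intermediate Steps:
$-8335 - s{\left(y \right)} \left(-198\right) = -8335 - \left(-1 - 15\right) \left(-198\right) = -8335 - \left(-16\right) \left(-198\right) = -8335 - 3168 = -11503$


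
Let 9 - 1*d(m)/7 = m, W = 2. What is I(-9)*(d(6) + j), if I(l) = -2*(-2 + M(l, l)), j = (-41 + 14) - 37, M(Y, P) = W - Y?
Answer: 774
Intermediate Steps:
d(m) = 63 - 7*m
M(Y, P) = 2 - Y
j = -64 (j = -27 - 37 = -64)
I(l) = 2*l (I(l) = -2*(-2 + (2 - l)) = -(-2)*l = 2*l)
I(-9)*(d(6) + j) = (2*(-9))*((63 - 7*6) - 64) = -18*((63 - 42) - 64) = -18*(21 - 64) = -18*(-43) = 774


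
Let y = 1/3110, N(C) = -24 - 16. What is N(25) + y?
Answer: -124399/3110 ≈ -40.000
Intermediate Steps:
N(C) = -40
y = 1/3110 ≈ 0.00032154
N(25) + y = -40 + 1/3110 = -124399/3110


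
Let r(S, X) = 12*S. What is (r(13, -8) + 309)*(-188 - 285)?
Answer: -219945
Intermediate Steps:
(r(13, -8) + 309)*(-188 - 285) = (12*13 + 309)*(-188 - 285) = (156 + 309)*(-473) = 465*(-473) = -219945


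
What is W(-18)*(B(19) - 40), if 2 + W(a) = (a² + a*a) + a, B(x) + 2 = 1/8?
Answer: -52595/2 ≈ -26298.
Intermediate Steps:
B(x) = -15/8 (B(x) = -2 + 1/8 = -2 + ⅛ = -15/8)
W(a) = -2 + a + 2*a² (W(a) = -2 + ((a² + a*a) + a) = -2 + ((a² + a²) + a) = -2 + (2*a² + a) = -2 + (a + 2*a²) = -2 + a + 2*a²)
W(-18)*(B(19) - 40) = (-2 - 18 + 2*(-18)²)*(-15/8 - 40) = (-2 - 18 + 2*324)*(-335/8) = (-2 - 18 + 648)*(-335/8) = 628*(-335/8) = -52595/2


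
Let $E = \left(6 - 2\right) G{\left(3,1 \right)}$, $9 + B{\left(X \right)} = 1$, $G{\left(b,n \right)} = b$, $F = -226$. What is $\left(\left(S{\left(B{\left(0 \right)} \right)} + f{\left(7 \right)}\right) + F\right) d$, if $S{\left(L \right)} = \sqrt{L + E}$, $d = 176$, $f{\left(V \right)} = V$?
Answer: $-38192$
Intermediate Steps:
$B{\left(X \right)} = -8$ ($B{\left(X \right)} = -9 + 1 = -8$)
$E = 12$ ($E = \left(6 - 2\right) 3 = 4 \cdot 3 = 12$)
$S{\left(L \right)} = \sqrt{12 + L}$ ($S{\left(L \right)} = \sqrt{L + 12} = \sqrt{12 + L}$)
$\left(\left(S{\left(B{\left(0 \right)} \right)} + f{\left(7 \right)}\right) + F\right) d = \left(\left(\sqrt{12 - 8} + 7\right) - 226\right) 176 = \left(\left(\sqrt{4} + 7\right) - 226\right) 176 = \left(\left(2 + 7\right) - 226\right) 176 = \left(9 - 226\right) 176 = \left(-217\right) 176 = -38192$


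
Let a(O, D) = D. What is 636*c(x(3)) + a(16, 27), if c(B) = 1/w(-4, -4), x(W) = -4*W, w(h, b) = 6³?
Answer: 539/18 ≈ 29.944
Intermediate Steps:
w(h, b) = 216
c(B) = 1/216
636*c(x(3)) + a(16, 27) = 636*(1/216) + 27 = 53/18 + 27 = 539/18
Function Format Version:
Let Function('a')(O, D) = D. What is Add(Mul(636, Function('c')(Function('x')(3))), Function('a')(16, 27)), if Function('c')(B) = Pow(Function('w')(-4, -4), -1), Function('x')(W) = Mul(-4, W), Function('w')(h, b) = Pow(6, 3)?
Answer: Rational(539, 18) ≈ 29.944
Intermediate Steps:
Function('w')(h, b) = 216
Function('c')(B) = Rational(1, 216) (Function('c')(B) = Pow(216, -1) = Rational(1, 216))
Add(Mul(636, Function('c')(Function('x')(3))), Function('a')(16, 27)) = Add(Mul(636, Rational(1, 216)), 27) = Add(Rational(53, 18), 27) = Rational(539, 18)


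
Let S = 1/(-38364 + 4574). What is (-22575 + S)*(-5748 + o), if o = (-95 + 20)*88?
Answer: 4709584315674/16895 ≈ 2.7876e+8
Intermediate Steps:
o = -6600 (o = -75*88 = -6600)
S = -1/33790 (S = 1/(-33790) = -1/33790 ≈ -2.9595e-5)
(-22575 + S)*(-5748 + o) = (-22575 - 1/33790)*(-5748 - 6600) = -762809251/33790*(-12348) = 4709584315674/16895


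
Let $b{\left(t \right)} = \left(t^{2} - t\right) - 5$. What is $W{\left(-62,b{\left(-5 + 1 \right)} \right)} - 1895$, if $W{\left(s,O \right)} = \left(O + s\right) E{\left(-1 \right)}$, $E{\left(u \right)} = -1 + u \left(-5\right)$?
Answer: $-2083$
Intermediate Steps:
$E{\left(u \right)} = -1 - 5 u$
$b{\left(t \right)} = -5 + t^{2} - t$
$W{\left(s,O \right)} = 4 O + 4 s$ ($W{\left(s,O \right)} = \left(O + s\right) \left(-1 - -5\right) = \left(O + s\right) \left(-1 + 5\right) = \left(O + s\right) 4 = 4 O + 4 s$)
$W{\left(-62,b{\left(-5 + 1 \right)} \right)} - 1895 = \left(4 \left(-5 + \left(-5 + 1\right)^{2} - \left(-5 + 1\right)\right) + 4 \left(-62\right)\right) - 1895 = \left(4 \left(-5 + \left(-4\right)^{2} - -4\right) - 248\right) - 1895 = \left(4 \left(-5 + 16 + 4\right) - 248\right) - 1895 = \left(4 \cdot 15 - 248\right) - 1895 = \left(60 - 248\right) - 1895 = -188 - 1895 = -2083$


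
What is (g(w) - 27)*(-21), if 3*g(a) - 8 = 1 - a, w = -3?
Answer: 483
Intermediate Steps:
g(a) = 3 - a/3 (g(a) = 8/3 + (1 - a)/3 = 8/3 + (1/3 - a/3) = 3 - a/3)
(g(w) - 27)*(-21) = ((3 - 1/3*(-3)) - 27)*(-21) = ((3 + 1) - 27)*(-21) = (4 - 27)*(-21) = -23*(-21) = 483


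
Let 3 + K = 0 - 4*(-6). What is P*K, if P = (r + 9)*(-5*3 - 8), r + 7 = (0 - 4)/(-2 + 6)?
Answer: -483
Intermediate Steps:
K = 21 (K = -3 + (0 - 4*(-6)) = -3 + (0 + 24) = -3 + 24 = 21)
r = -8 (r = -7 + (0 - 4)/(-2 + 6) = -7 - 4/4 = -7 - 4*¼ = -7 - 1 = -8)
P = -23 (P = (-8 + 9)*(-5*3 - 8) = 1*(-15 - 8) = 1*(-23) = -23)
P*K = -23*21 = -483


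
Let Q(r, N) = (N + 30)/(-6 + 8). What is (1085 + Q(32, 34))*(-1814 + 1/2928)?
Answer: -5932823747/2928 ≈ -2.0262e+6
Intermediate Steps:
Q(r, N) = 15 + N/2 (Q(r, N) = (30 + N)/2 = (30 + N)*(½) = 15 + N/2)
(1085 + Q(32, 34))*(-1814 + 1/2928) = (1085 + (15 + (½)*34))*(-1814 + 1/2928) = (1085 + (15 + 17))*(-1814 + 1/2928) = (1085 + 32)*(-5311391/2928) = 1117*(-5311391/2928) = -5932823747/2928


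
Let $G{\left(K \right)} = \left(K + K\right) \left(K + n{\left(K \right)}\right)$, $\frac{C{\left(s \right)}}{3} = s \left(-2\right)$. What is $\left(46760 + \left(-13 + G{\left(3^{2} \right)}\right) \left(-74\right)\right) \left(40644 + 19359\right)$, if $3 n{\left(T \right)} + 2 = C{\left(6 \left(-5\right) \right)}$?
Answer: $-2598009894$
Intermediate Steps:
$C{\left(s \right)} = - 6 s$ ($C{\left(s \right)} = 3 s \left(-2\right) = 3 \left(- 2 s\right) = - 6 s$)
$n{\left(T \right)} = \frac{178}{3}$ ($n{\left(T \right)} = - \frac{2}{3} + \frac{\left(-6\right) 6 \left(-5\right)}{3} = - \frac{2}{3} + \frac{\left(-6\right) \left(-30\right)}{3} = - \frac{2}{3} + \frac{1}{3} \cdot 180 = - \frac{2}{3} + 60 = \frac{178}{3}$)
$G{\left(K \right)} = 2 K \left(\frac{178}{3} + K\right)$ ($G{\left(K \right)} = \left(K + K\right) \left(K + \frac{178}{3}\right) = 2 K \left(\frac{178}{3} + K\right)$)
$\left(46760 + \left(-13 + G{\left(3^{2} \right)}\right) \left(-74\right)\right) \left(40644 + 19359\right) = \left(46760 + \left(-13 + \frac{2 \cdot 3^{2} \left(178 + 3 \cdot 3^{2}\right)}{3}\right) \left(-74\right)\right) \left(40644 + 19359\right) = \left(46760 + \left(-13 + \frac{2}{3} \cdot 9 \left(178 + 3 \cdot 9\right)\right) \left(-74\right)\right) 60003 = \left(46760 + \left(-13 + \frac{2}{3} \cdot 9 \left(178 + 27\right)\right) \left(-74\right)\right) 60003 = \left(46760 + \left(-13 + \frac{2}{3} \cdot 9 \cdot 205\right) \left(-74\right)\right) 60003 = \left(46760 + \left(-13 + 1230\right) \left(-74\right)\right) 60003 = \left(46760 + 1217 \left(-74\right)\right) 60003 = \left(46760 - 90058\right) 60003 = \left(-43298\right) 60003 = -2598009894$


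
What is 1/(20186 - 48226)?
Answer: -1/28040 ≈ -3.5663e-5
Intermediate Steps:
1/(20186 - 48226) = 1/(-28040) = -1/28040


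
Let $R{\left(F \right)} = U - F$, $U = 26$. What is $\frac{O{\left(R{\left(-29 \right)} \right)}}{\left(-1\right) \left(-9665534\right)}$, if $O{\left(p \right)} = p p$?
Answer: $\frac{3025}{9665534} \approx 0.00031297$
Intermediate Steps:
$R{\left(F \right)} = 26 - F$
$O{\left(p \right)} = p^{2}$
$\frac{O{\left(R{\left(-29 \right)} \right)}}{\left(-1\right) \left(-9665534\right)} = \frac{\left(26 - -29\right)^{2}}{\left(-1\right) \left(-9665534\right)} = \frac{\left(26 + 29\right)^{2}}{9665534} = 55^{2} \cdot \frac{1}{9665534} = 3025 \cdot \frac{1}{9665534} = \frac{3025}{9665534}$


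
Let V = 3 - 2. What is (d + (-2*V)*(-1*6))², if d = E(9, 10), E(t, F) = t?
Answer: 441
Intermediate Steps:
d = 9
V = 1
(d + (-2*V)*(-1*6))² = (9 + (-2*1)*(-1*6))² = (9 - 2*(-6))² = (9 + 12)² = 21² = 441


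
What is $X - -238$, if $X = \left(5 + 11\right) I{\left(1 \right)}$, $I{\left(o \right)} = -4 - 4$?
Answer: $110$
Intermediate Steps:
$I{\left(o \right)} = -8$ ($I{\left(o \right)} = -4 - 4 = -8$)
$X = -128$ ($X = \left(5 + 11\right) \left(-8\right) = 16 \left(-8\right) = -128$)
$X - -238 = -128 - -238 = -128 + 238 = 110$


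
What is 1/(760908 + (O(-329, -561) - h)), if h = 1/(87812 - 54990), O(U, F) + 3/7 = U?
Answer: 229754/174745969093 ≈ 1.3148e-6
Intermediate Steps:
O(U, F) = -3/7 + U
h = 1/32822 ≈ 3.0467e-5
1/(760908 + (O(-329, -561) - h)) = 1/(760908 + ((-3/7 - 329) - 1*1/32822)) = 1/(760908 + (-2306/7 - 1/32822)) = 1/(760908 - 75687539/229754) = 1/(174745969093/229754) = 229754/174745969093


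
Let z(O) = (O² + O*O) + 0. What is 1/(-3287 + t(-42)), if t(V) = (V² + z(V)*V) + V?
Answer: -1/149741 ≈ -6.6782e-6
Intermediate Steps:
z(O) = 2*O² (z(O) = (O² + O²) + 0 = 2*O² + 0 = 2*O²)
t(V) = V + V² + 2*V³ (t(V) = (V² + (2*V²)*V) + V = (V² + 2*V³) + V = V + V² + 2*V³)
1/(-3287 + t(-42)) = 1/(-3287 - 42*(1 - 42 + 2*(-42)²)) = 1/(-3287 - 42*(1 - 42 + 2*1764)) = 1/(-3287 - 42*(1 - 42 + 3528)) = 1/(-3287 - 42*3487) = 1/(-3287 - 146454) = 1/(-149741) = -1/149741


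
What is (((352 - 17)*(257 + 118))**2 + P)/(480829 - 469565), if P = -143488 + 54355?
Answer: 3945387873/2816 ≈ 1.4011e+6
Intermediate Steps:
P = -89133
(((352 - 17)*(257 + 118))**2 + P)/(480829 - 469565) = (((352 - 17)*(257 + 118))**2 - 89133)/(480829 - 469565) = ((335*375)**2 - 89133)/11264 = (125625**2 - 89133)*(1/11264) = (15781640625 - 89133)*(1/11264) = 15781551492*(1/11264) = 3945387873/2816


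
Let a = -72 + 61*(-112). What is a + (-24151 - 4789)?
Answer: -35844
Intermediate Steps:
a = -6904 (a = -72 - 6832 = -6904)
a + (-24151 - 4789) = -6904 + (-24151 - 4789) = -6904 - 28940 = -35844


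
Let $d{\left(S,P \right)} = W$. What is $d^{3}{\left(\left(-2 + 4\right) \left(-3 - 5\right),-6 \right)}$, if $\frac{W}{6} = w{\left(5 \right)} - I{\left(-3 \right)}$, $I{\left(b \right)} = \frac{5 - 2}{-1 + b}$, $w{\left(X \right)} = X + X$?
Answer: $\frac{2146689}{8} \approx 2.6834 \cdot 10^{5}$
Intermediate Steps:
$w{\left(X \right)} = 2 X$
$I{\left(b \right)} = \frac{3}{-1 + b}$
$W = \frac{129}{2}$ ($W = 6 \left(2 \cdot 5 - \frac{3}{-1 - 3}\right) = 6 \left(10 - \frac{3}{-4}\right) = 6 \left(10 - 3 \left(- \frac{1}{4}\right)\right) = 6 \left(10 - - \frac{3}{4}\right) = 6 \left(10 + \frac{3}{4}\right) = 6 \cdot \frac{43}{4} = \frac{129}{2} \approx 64.5$)
$d{\left(S,P \right)} = \frac{129}{2}$
$d^{3}{\left(\left(-2 + 4\right) \left(-3 - 5\right),-6 \right)} = \left(\frac{129}{2}\right)^{3} = \frac{2146689}{8}$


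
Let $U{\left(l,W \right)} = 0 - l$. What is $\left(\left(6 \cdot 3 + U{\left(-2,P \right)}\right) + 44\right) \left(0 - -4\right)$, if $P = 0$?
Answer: $256$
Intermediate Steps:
$U{\left(l,W \right)} = - l$
$\left(\left(6 \cdot 3 + U{\left(-2,P \right)}\right) + 44\right) \left(0 - -4\right) = \left(\left(6 \cdot 3 - -2\right) + 44\right) \left(0 - -4\right) = \left(\left(18 + 2\right) + 44\right) \left(0 + 4\right) = \left(20 + 44\right) 4 = 64 \cdot 4 = 256$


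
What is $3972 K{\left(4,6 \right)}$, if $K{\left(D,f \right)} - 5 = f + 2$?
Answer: $51636$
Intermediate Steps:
$K{\left(D,f \right)} = 7 + f$ ($K{\left(D,f \right)} = 5 + \left(f + 2\right) = 5 + \left(2 + f\right) = 7 + f$)
$3972 K{\left(4,6 \right)} = 3972 \left(7 + 6\right) = 3972 \cdot 13 = 51636$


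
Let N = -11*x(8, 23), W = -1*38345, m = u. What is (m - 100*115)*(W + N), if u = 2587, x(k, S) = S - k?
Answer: 343239630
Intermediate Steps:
m = 2587
W = -38345
N = -165 (N = -11*(23 - 1*8) = -11*(23 - 8) = -11*15 = -165)
(m - 100*115)*(W + N) = (2587 - 100*115)*(-38345 - 165) = (2587 - 11500)*(-38510) = -8913*(-38510) = 343239630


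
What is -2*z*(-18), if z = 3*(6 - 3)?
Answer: 324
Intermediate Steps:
z = 9 (z = 3*3 = 9)
-2*z*(-18) = -2*9*(-18) = -18*(-18) = 324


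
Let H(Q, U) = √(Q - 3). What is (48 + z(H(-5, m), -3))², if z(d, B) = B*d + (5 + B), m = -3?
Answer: 2428 - 600*I*√2 ≈ 2428.0 - 848.53*I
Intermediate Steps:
H(Q, U) = √(-3 + Q)
z(d, B) = 5 + B + B*d
(48 + z(H(-5, m), -3))² = (48 + (5 - 3 - 3*√(-3 - 5)))² = (48 + (5 - 3 - 6*I*√2))² = (48 + (2 - 6*I*√2))² = (50 - 6*I*√2)²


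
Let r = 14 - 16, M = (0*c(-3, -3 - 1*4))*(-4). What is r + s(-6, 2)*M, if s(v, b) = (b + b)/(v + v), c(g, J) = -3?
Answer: -2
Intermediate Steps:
M = 0 (M = (0*(-3))*(-4) = 0*(-4) = 0)
s(v, b) = b/v (s(v, b) = (2*b)/((2*v)) = (2*b)*(1/(2*v)) = b/v)
r = -2
r + s(-6, 2)*M = -2 + (2/(-6))*0 = -2 + (2*(-1/6))*0 = -2 - 1/3*0 = -2 + 0 = -2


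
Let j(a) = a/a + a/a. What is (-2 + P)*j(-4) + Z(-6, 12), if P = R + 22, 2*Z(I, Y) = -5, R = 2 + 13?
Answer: 135/2 ≈ 67.500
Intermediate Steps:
R = 15
Z(I, Y) = -5/2 (Z(I, Y) = (1/2)*(-5) = -5/2)
P = 37 (P = 15 + 22 = 37)
j(a) = 2 (j(a) = 1 + 1 = 2)
(-2 + P)*j(-4) + Z(-6, 12) = (-2 + 37)*2 - 5/2 = 35*2 - 5/2 = 70 - 5/2 = 135/2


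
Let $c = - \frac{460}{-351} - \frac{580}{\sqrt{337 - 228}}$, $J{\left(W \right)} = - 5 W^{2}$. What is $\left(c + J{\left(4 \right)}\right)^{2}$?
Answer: $\frac{124597036000}{13428909} + \frac{32039200 \sqrt{109}}{38259} \approx 18021.0$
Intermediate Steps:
$c = \frac{460}{351} - \frac{580 \sqrt{109}}{109}$ ($c = \left(-460\right) \left(- \frac{1}{351}\right) - \frac{580}{\sqrt{109}} = \frac{460}{351} - 580 \frac{\sqrt{109}}{109} = \frac{460}{351} - \frac{580 \sqrt{109}}{109} \approx -54.243$)
$\left(c + J{\left(4 \right)}\right)^{2} = \left(\left(\frac{460}{351} - \frac{580 \sqrt{109}}{109}\right) - 5 \cdot 4^{2}\right)^{2} = \left(\left(\frac{460}{351} - \frac{580 \sqrt{109}}{109}\right) - 80\right)^{2} = \left(- \frac{27620}{351} - \frac{580 \sqrt{109}}{109}\right)^{2}$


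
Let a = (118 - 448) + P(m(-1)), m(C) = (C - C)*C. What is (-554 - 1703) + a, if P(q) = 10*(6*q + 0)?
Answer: -2587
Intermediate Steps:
m(C) = 0 (m(C) = 0*C = 0)
P(q) = 60*q (P(q) = 10*(6*q) = 60*q)
a = -330 (a = (118 - 448) + 60*0 = -330 + 0 = -330)
(-554 - 1703) + a = (-554 - 1703) - 330 = -2257 - 330 = -2587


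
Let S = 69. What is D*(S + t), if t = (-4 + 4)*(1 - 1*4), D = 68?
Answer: 4692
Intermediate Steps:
t = 0 (t = 0*(1 - 4) = 0*(-3) = 0)
D*(S + t) = 68*(69 + 0) = 68*69 = 4692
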